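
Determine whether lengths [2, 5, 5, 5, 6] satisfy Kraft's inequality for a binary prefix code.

Kraft inequality: Σ 2^(-l_i) ≤ 1 for prefix-free code
Calculating: 2^(-2) + 2^(-5) + 2^(-5) + 2^(-5) + 2^(-6)
= 0.25 + 0.03125 + 0.03125 + 0.03125 + 0.015625
= 0.3594
Since 0.3594 ≤ 1, prefix-free code exists


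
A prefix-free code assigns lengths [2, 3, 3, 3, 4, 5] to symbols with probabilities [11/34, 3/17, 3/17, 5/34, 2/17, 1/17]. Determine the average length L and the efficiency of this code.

Average length L = Σ p_i × l_i = 2.9118 bits
Entropy H = 2.4203 bits
Efficiency η = H/L × 100% = 83.12%


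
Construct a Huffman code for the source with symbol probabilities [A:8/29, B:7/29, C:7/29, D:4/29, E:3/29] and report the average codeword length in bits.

Huffman tree construction:
Combine smallest probabilities repeatedly
Resulting codes:
  A: 11 (length 2)
  B: 00 (length 2)
  C: 01 (length 2)
  D: 101 (length 3)
  E: 100 (length 3)
Average length = Σ p(s) × length(s) = 2.2414 bits


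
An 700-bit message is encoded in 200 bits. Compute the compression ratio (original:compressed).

Compression ratio = Original / Compressed
= 700 / 200 = 3.50:1


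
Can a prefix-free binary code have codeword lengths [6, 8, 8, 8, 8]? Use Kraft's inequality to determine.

Kraft inequality: Σ 2^(-l_i) ≤ 1 for prefix-free code
Calculating: 2^(-6) + 2^(-8) + 2^(-8) + 2^(-8) + 2^(-8)
= 0.015625 + 0.00390625 + 0.00390625 + 0.00390625 + 0.00390625
= 0.0312
Since 0.0312 ≤ 1, prefix-free code exists


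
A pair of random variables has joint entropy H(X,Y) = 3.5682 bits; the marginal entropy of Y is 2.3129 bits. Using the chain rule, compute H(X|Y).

Chain rule: H(X,Y) = H(X|Y) + H(Y)
H(X|Y) = H(X,Y) - H(Y) = 3.5682 - 2.3129 = 1.2553 bits


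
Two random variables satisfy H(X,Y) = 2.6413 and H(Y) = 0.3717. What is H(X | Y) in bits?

Chain rule: H(X,Y) = H(X|Y) + H(Y)
H(X|Y) = H(X,Y) - H(Y) = 2.6413 - 0.3717 = 2.2696 bits


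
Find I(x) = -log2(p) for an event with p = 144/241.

Information content I(x) = -log₂(p(x))
I = -log₂(144/241) = -log₂(0.5975)
I = 0.7430 bits


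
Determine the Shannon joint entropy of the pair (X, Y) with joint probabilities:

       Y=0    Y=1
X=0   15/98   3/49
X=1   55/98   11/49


H(X,Y) = -Σ p(x,y) log₂ p(x,y)
  p(0,0)=15/98: -0.1531 × log₂(0.1531) = 0.4145
  p(0,1)=3/49: -0.0612 × log₂(0.0612) = 0.2467
  p(1,0)=55/98: -0.5612 × log₂(0.5612) = 0.4677
  p(1,1)=11/49: -0.2245 × log₂(0.2245) = 0.4838
H(X,Y) = 1.6127 bits


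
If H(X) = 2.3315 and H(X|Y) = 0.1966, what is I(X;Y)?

I(X;Y) = H(X) - H(X|Y)
I(X;Y) = 2.3315 - 0.1966 = 2.1349 bits


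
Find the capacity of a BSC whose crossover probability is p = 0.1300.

For BSC with error probability p:
C = 1 - H(p) where H(p) is binary entropy
H(0.1300) = -0.1300 × log₂(0.1300) - 0.8700 × log₂(0.8700)
H(p) = 0.5574
C = 1 - 0.5574 = 0.4426 bits/use


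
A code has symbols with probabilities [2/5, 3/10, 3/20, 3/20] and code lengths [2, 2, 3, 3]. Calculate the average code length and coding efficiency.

Average length L = Σ p_i × l_i = 2.3000 bits
Entropy H = 1.8710 bits
Efficiency η = H/L × 100% = 81.35%


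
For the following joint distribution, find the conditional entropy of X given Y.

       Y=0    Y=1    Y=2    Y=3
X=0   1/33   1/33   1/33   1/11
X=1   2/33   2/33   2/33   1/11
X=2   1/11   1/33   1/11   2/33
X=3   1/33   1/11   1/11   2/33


H(X|Y) = Σ_y p(y) H(X|Y=y)
  p(Y=0) = 7/33, H(X|Y=0) = 1.8424
  p(Y=1) = 7/33, H(X|Y=1) = 1.8424
  p(Y=2) = 3/11, H(X|Y=2) = 1.8911
  p(Y=3) = 10/33, H(X|Y=3) = 1.9710
H(X|Y) = 0.2121×1.8424 + 0.2121×1.8424 + 0.2727×1.8911 + 0.3030×1.9710 = 1.8946 bits


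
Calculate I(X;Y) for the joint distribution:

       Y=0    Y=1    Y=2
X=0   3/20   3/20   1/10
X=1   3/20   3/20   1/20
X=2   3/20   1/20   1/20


H(X) = 1.5589, H(Y) = 1.5129, H(X,Y) = 3.0332
I(X;Y) = H(X) + H(Y) - H(X,Y) = 0.0386 bits


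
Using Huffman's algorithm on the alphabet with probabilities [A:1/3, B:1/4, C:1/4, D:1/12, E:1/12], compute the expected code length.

Huffman tree construction:
Combine smallest probabilities repeatedly
Resulting codes:
  A: 11 (length 2)
  B: 01 (length 2)
  C: 10 (length 2)
  D: 000 (length 3)
  E: 001 (length 3)
Average length = Σ p(s) × length(s) = 2.1667 bits


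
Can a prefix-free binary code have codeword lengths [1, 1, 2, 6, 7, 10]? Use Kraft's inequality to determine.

Kraft inequality: Σ 2^(-l_i) ≤ 1 for prefix-free code
Calculating: 2^(-1) + 2^(-1) + 2^(-2) + 2^(-6) + 2^(-7) + 2^(-10)
= 0.5 + 0.5 + 0.25 + 0.015625 + 0.0078125 + 0.0009765625
= 1.2744
Since 1.2744 > 1, prefix-free code does not exist


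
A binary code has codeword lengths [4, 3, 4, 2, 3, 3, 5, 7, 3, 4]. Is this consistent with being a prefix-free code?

Kraft inequality: Σ 2^(-l_i) ≤ 1 for prefix-free code
Calculating: 2^(-4) + 2^(-3) + 2^(-4) + 2^(-2) + 2^(-3) + 2^(-3) + 2^(-5) + 2^(-7) + 2^(-3) + 2^(-4)
= 0.0625 + 0.125 + 0.0625 + 0.25 + 0.125 + 0.125 + 0.03125 + 0.0078125 + 0.125 + 0.0625
= 0.9766
Since 0.9766 ≤ 1, prefix-free code exists


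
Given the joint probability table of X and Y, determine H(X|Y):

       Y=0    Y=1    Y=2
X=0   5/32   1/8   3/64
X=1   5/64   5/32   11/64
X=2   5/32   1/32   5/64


H(X|Y) = Σ_y p(y) H(X|Y=y)
  p(Y=0) = 25/64, H(X|Y=0) = 1.5219
  p(Y=1) = 5/16, H(X|Y=1) = 1.3610
  p(Y=2) = 19/64, H(X|Y=2) = 1.3838
H(X|Y) = 0.3906×1.5219 + 0.3125×1.3610 + 0.2969×1.3838 = 1.4306 bits


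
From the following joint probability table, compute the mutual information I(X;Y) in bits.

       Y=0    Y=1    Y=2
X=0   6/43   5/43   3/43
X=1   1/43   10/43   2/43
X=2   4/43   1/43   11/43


H(X) = 1.5796, H(Y) = 1.5645, H(X,Y) = 2.7949
I(X;Y) = H(X) + H(Y) - H(X,Y) = 0.3492 bits


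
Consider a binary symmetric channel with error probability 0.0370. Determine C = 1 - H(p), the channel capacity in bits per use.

For BSC with error probability p:
C = 1 - H(p) where H(p) is binary entropy
H(0.0370) = -0.0370 × log₂(0.0370) - 0.9630 × log₂(0.9630)
H(p) = 0.2284
C = 1 - 0.2284 = 0.7716 bits/use


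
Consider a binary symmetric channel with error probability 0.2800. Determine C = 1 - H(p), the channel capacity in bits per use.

For BSC with error probability p:
C = 1 - H(p) where H(p) is binary entropy
H(0.2800) = -0.2800 × log₂(0.2800) - 0.7200 × log₂(0.7200)
H(p) = 0.8555
C = 1 - 0.8555 = 0.1445 bits/use


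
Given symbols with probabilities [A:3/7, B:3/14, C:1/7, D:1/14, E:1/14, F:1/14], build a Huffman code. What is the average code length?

Huffman tree construction:
Combine smallest probabilities repeatedly
Resulting codes:
  A: 0 (length 1)
  B: 111 (length 3)
  C: 101 (length 3)
  D: 1100 (length 4)
  E: 1101 (length 4)
  F: 100 (length 3)
Average length = Σ p(s) × length(s) = 2.2857 bits


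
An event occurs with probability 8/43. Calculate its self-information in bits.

Information content I(x) = -log₂(p(x))
I = -log₂(8/43) = -log₂(0.1860)
I = 2.4263 bits


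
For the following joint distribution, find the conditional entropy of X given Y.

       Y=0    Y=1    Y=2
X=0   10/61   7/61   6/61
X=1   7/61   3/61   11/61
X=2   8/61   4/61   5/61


H(X|Y) = Σ_y p(y) H(X|Y=y)
  p(Y=0) = 25/61, H(X|Y=0) = 1.5690
  p(Y=1) = 14/61, H(X|Y=1) = 1.4926
  p(Y=2) = 22/61, H(X|Y=2) = 1.4970
H(X|Y) = 0.4098×1.5690 + 0.2295×1.4926 + 0.3607×1.4970 = 1.5255 bits


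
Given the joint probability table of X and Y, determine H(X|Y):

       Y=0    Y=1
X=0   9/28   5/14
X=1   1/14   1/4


H(X|Y) = Σ_y p(y) H(X|Y=y)
  p(Y=0) = 11/28, H(X|Y=0) = 0.6840
  p(Y=1) = 17/28, H(X|Y=1) = 0.9774
H(X|Y) = 0.3929×0.6840 + 0.6071×0.9774 = 0.8622 bits


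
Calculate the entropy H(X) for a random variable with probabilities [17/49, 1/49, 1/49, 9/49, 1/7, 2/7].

H(X) = -Σ p(x) log₂ p(x)
  -17/49 × log₂(17/49) = 0.5299
  -1/49 × log₂(1/49) = 0.1146
  -1/49 × log₂(1/49) = 0.1146
  -9/49 × log₂(9/49) = 0.4490
  -1/7 × log₂(1/7) = 0.4011
  -2/7 × log₂(2/7) = 0.5164
H(X) = 2.1255 bits


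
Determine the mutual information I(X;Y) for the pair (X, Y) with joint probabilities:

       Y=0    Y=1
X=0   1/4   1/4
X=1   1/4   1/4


H(X) = 1.0000, H(Y) = 1.0000, H(X,Y) = 2.0000
I(X;Y) = H(X) + H(Y) - H(X,Y) = 0.0000 bits


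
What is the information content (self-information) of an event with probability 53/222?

Information content I(x) = -log₂(p(x))
I = -log₂(53/222) = -log₂(0.2387)
I = 2.0665 bits


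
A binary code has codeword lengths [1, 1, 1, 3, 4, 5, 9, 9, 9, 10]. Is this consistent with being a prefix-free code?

Kraft inequality: Σ 2^(-l_i) ≤ 1 for prefix-free code
Calculating: 2^(-1) + 2^(-1) + 2^(-1) + 2^(-3) + 2^(-4) + 2^(-5) + 2^(-9) + 2^(-9) + 2^(-9) + 2^(-10)
= 0.5 + 0.5 + 0.5 + 0.125 + 0.0625 + 0.03125 + 0.001953125 + 0.001953125 + 0.001953125 + 0.0009765625
= 1.7256
Since 1.7256 > 1, prefix-free code does not exist


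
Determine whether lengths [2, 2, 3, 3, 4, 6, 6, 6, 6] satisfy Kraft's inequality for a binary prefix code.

Kraft inequality: Σ 2^(-l_i) ≤ 1 for prefix-free code
Calculating: 2^(-2) + 2^(-2) + 2^(-3) + 2^(-3) + 2^(-4) + 2^(-6) + 2^(-6) + 2^(-6) + 2^(-6)
= 0.25 + 0.25 + 0.125 + 0.125 + 0.0625 + 0.015625 + 0.015625 + 0.015625 + 0.015625
= 0.8750
Since 0.8750 ≤ 1, prefix-free code exists


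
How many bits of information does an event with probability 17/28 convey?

Information content I(x) = -log₂(p(x))
I = -log₂(17/28) = -log₂(0.6071)
I = 0.7199 bits


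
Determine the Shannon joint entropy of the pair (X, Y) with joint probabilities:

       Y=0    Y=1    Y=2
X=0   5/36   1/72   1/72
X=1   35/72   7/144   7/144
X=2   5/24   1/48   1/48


H(X,Y) = -Σ p(x,y) log₂ p(x,y)
  p(0,0)=5/36: -0.1389 × log₂(0.1389) = 0.3956
  p(0,1)=1/72: -0.0139 × log₂(0.0139) = 0.0857
  p(0,2)=1/72: -0.0139 × log₂(0.0139) = 0.0857
  p(1,0)=35/72: -0.4861 × log₂(0.4861) = 0.5059
  p(1,1)=7/144: -0.0486 × log₂(0.0486) = 0.2121
  p(1,2)=7/144: -0.0486 × log₂(0.0486) = 0.2121
  p(2,0)=5/24: -0.2083 × log₂(0.2083) = 0.4715
  p(2,1)=1/48: -0.0208 × log₂(0.0208) = 0.1164
  p(2,2)=1/48: -0.0208 × log₂(0.0208) = 0.1164
H(X,Y) = 2.2011 bits


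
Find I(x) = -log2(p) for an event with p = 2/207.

Information content I(x) = -log₂(p(x))
I = -log₂(2/207) = -log₂(0.0097)
I = 6.6935 bits


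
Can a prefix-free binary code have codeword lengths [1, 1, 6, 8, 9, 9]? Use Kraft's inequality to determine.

Kraft inequality: Σ 2^(-l_i) ≤ 1 for prefix-free code
Calculating: 2^(-1) + 2^(-1) + 2^(-6) + 2^(-8) + 2^(-9) + 2^(-9)
= 0.5 + 0.5 + 0.015625 + 0.00390625 + 0.001953125 + 0.001953125
= 1.0234
Since 1.0234 > 1, prefix-free code does not exist


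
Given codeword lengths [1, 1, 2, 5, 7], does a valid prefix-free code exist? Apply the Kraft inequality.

Kraft inequality: Σ 2^(-l_i) ≤ 1 for prefix-free code
Calculating: 2^(-1) + 2^(-1) + 2^(-2) + 2^(-5) + 2^(-7)
= 0.5 + 0.5 + 0.25 + 0.03125 + 0.0078125
= 1.2891
Since 1.2891 > 1, prefix-free code does not exist


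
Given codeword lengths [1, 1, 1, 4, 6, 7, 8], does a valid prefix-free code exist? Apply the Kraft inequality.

Kraft inequality: Σ 2^(-l_i) ≤ 1 for prefix-free code
Calculating: 2^(-1) + 2^(-1) + 2^(-1) + 2^(-4) + 2^(-6) + 2^(-7) + 2^(-8)
= 0.5 + 0.5 + 0.5 + 0.0625 + 0.015625 + 0.0078125 + 0.00390625
= 1.5898
Since 1.5898 > 1, prefix-free code does not exist


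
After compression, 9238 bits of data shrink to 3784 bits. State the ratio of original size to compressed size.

Compression ratio = Original / Compressed
= 9238 / 3784 = 2.44:1


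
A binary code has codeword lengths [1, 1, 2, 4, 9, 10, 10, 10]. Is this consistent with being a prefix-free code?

Kraft inequality: Σ 2^(-l_i) ≤ 1 for prefix-free code
Calculating: 2^(-1) + 2^(-1) + 2^(-2) + 2^(-4) + 2^(-9) + 2^(-10) + 2^(-10) + 2^(-10)
= 0.5 + 0.5 + 0.25 + 0.0625 + 0.001953125 + 0.0009765625 + 0.0009765625 + 0.0009765625
= 1.3174
Since 1.3174 > 1, prefix-free code does not exist


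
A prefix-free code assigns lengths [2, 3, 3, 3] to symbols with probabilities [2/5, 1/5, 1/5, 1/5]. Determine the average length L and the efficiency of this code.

Average length L = Σ p_i × l_i = 2.6000 bits
Entropy H = 1.9219 bits
Efficiency η = H/L × 100% = 73.92%


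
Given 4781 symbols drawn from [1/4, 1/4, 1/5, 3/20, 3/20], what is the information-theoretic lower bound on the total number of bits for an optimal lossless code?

Entropy H = 2.2855 bits/symbol
Minimum bits = H × n = 2.2855 × 4781
= 10926.86 bits


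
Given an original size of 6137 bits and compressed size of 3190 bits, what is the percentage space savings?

Space savings = (1 - Compressed/Original) × 100%
= (1 - 3190/6137) × 100%
= 48.02%


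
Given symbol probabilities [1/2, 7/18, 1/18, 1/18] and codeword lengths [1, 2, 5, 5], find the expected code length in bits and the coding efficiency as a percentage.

Average length L = Σ p_i × l_i = 1.8333 bits
Entropy H = 1.4932 bits
Efficiency η = H/L × 100% = 81.45%


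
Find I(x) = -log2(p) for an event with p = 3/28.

Information content I(x) = -log₂(p(x))
I = -log₂(3/28) = -log₂(0.1071)
I = 3.2224 bits


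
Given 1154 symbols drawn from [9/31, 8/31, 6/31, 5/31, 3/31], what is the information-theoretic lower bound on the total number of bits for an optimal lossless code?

Entropy H = 2.2315 bits/symbol
Minimum bits = H × n = 2.2315 × 1154
= 2575.15 bits


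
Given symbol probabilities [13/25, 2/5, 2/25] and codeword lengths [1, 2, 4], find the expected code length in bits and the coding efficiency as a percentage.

Average length L = Σ p_i × l_i = 1.6400 bits
Entropy H = 1.3109 bits
Efficiency η = H/L × 100% = 79.93%


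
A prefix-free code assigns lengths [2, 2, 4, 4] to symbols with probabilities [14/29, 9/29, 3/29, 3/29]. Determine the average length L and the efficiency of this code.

Average length L = Σ p_i × l_i = 2.4138 bits
Entropy H = 1.7083 bits
Efficiency η = H/L × 100% = 70.77%


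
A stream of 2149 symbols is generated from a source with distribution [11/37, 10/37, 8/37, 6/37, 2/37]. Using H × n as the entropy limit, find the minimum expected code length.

Entropy H = 2.1613 bits/symbol
Minimum bits = H × n = 2.1613 × 2149
= 4644.57 bits


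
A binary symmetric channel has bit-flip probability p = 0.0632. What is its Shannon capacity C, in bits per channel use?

For BSC with error probability p:
C = 1 - H(p) where H(p) is binary entropy
H(0.0632) = -0.0632 × log₂(0.0632) - 0.9368 × log₂(0.9368)
H(p) = 0.3400
C = 1 - 0.3400 = 0.6600 bits/use


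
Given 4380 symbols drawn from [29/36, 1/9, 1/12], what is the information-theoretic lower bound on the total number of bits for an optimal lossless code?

Entropy H = 0.9022 bits/symbol
Minimum bits = H × n = 0.9022 × 4380
= 3951.85 bits


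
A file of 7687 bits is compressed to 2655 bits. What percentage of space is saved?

Space savings = (1 - Compressed/Original) × 100%
= (1 - 2655/7687) × 100%
= 65.46%


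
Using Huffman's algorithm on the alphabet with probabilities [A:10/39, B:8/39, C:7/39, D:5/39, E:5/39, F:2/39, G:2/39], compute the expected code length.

Huffman tree construction:
Combine smallest probabilities repeatedly
Resulting codes:
  A: 10 (length 2)
  B: 00 (length 2)
  C: 111 (length 3)
  D: 011 (length 3)
  E: 110 (length 3)
  F: 0100 (length 4)
  G: 0101 (length 4)
Average length = Σ p(s) × length(s) = 2.6410 bits


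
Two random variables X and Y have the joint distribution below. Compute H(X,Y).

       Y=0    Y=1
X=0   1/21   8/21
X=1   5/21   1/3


H(X,Y) = -Σ p(x,y) log₂ p(x,y)
  p(0,0)=1/21: -0.0476 × log₂(0.0476) = 0.2092
  p(0,1)=8/21: -0.3810 × log₂(0.3810) = 0.5304
  p(1,0)=5/21: -0.2381 × log₂(0.2381) = 0.4929
  p(1,1)=1/3: -0.3333 × log₂(0.3333) = 0.5283
H(X,Y) = 1.7608 bits


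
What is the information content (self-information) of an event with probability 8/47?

Information content I(x) = -log₂(p(x))
I = -log₂(8/47) = -log₂(0.1702)
I = 2.5546 bits


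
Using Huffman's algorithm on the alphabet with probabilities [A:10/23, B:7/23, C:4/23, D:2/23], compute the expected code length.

Huffman tree construction:
Combine smallest probabilities repeatedly
Resulting codes:
  A: 0 (length 1)
  B: 11 (length 2)
  C: 101 (length 3)
  D: 100 (length 3)
Average length = Σ p(s) × length(s) = 1.8261 bits


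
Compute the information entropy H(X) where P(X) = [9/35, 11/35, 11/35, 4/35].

H(X) = -Σ p(x) log₂ p(x)
  -9/35 × log₂(9/35) = 0.5038
  -11/35 × log₂(11/35) = 0.5248
  -11/35 × log₂(11/35) = 0.5248
  -4/35 × log₂(4/35) = 0.3576
H(X) = 1.9111 bits


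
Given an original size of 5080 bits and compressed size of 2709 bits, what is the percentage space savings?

Space savings = (1 - Compressed/Original) × 100%
= (1 - 2709/5080) × 100%
= 46.67%


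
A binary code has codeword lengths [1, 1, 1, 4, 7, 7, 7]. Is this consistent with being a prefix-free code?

Kraft inequality: Σ 2^(-l_i) ≤ 1 for prefix-free code
Calculating: 2^(-1) + 2^(-1) + 2^(-1) + 2^(-4) + 2^(-7) + 2^(-7) + 2^(-7)
= 0.5 + 0.5 + 0.5 + 0.0625 + 0.0078125 + 0.0078125 + 0.0078125
= 1.5859
Since 1.5859 > 1, prefix-free code does not exist


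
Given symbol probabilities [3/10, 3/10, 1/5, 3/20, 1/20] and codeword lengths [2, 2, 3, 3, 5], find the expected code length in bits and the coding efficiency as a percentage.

Average length L = Σ p_i × l_i = 2.5000 bits
Entropy H = 2.1332 bits
Efficiency η = H/L × 100% = 85.33%


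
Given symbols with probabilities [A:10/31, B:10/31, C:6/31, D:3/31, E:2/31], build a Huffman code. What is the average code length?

Huffman tree construction:
Combine smallest probabilities repeatedly
Resulting codes:
  A: 10 (length 2)
  B: 11 (length 2)
  C: 01 (length 2)
  D: 001 (length 3)
  E: 000 (length 3)
Average length = Σ p(s) × length(s) = 2.1613 bits


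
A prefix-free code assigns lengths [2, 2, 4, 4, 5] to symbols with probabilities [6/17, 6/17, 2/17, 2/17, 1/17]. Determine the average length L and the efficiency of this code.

Average length L = Σ p_i × l_i = 2.6471 bits
Entropy H = 2.0275 bits
Efficiency η = H/L × 100% = 76.59%


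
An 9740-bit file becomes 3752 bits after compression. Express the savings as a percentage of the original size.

Space savings = (1 - Compressed/Original) × 100%
= (1 - 3752/9740) × 100%
= 61.48%


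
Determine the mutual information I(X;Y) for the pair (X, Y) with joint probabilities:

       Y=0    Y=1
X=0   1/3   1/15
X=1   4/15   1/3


H(X) = 0.9710, H(Y) = 0.9710, H(X,Y) = 1.8256
I(X;Y) = H(X) + H(Y) - H(X,Y) = 0.1163 bits


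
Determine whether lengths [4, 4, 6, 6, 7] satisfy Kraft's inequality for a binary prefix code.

Kraft inequality: Σ 2^(-l_i) ≤ 1 for prefix-free code
Calculating: 2^(-4) + 2^(-4) + 2^(-6) + 2^(-6) + 2^(-7)
= 0.0625 + 0.0625 + 0.015625 + 0.015625 + 0.0078125
= 0.1641
Since 0.1641 ≤ 1, prefix-free code exists


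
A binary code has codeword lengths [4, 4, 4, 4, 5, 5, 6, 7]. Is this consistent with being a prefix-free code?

Kraft inequality: Σ 2^(-l_i) ≤ 1 for prefix-free code
Calculating: 2^(-4) + 2^(-4) + 2^(-4) + 2^(-4) + 2^(-5) + 2^(-5) + 2^(-6) + 2^(-7)
= 0.0625 + 0.0625 + 0.0625 + 0.0625 + 0.03125 + 0.03125 + 0.015625 + 0.0078125
= 0.3359
Since 0.3359 ≤ 1, prefix-free code exists


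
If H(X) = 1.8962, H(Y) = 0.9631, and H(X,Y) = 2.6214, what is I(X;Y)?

I(X;Y) = H(X) + H(Y) - H(X,Y)
I(X;Y) = 1.8962 + 0.9631 - 2.6214 = 0.2379 bits


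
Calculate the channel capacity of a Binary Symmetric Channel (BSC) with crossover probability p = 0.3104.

For BSC with error probability p:
C = 1 - H(p) where H(p) is binary entropy
H(0.3104) = -0.3104 × log₂(0.3104) - 0.6896 × log₂(0.6896)
H(p) = 0.8936
C = 1 - 0.8936 = 0.1064 bits/use


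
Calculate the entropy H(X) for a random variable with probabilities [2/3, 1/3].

H(X) = -Σ p(x) log₂ p(x)
  -2/3 × log₂(2/3) = 0.3900
  -1/3 × log₂(1/3) = 0.5283
H(X) = 0.9183 bits


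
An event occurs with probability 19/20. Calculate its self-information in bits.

Information content I(x) = -log₂(p(x))
I = -log₂(19/20) = -log₂(0.9500)
I = 0.0740 bits


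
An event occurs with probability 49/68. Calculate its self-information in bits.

Information content I(x) = -log₂(p(x))
I = -log₂(49/68) = -log₂(0.7206)
I = 0.4728 bits


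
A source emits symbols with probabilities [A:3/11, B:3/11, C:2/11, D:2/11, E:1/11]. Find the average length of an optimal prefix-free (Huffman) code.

Huffman tree construction:
Combine smallest probabilities repeatedly
Resulting codes:
  A: 01 (length 2)
  B: 10 (length 2)
  C: 111 (length 3)
  D: 00 (length 2)
  E: 110 (length 3)
Average length = Σ p(s) × length(s) = 2.2727 bits


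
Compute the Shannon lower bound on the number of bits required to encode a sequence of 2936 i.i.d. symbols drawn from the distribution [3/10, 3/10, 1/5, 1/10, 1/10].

Entropy H = 2.1710 bits/symbol
Minimum bits = H × n = 2.1710 × 2936
= 6373.91 bits


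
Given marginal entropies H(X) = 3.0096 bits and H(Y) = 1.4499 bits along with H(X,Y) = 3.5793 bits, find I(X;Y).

I(X;Y) = H(X) + H(Y) - H(X,Y)
I(X;Y) = 3.0096 + 1.4499 - 3.5793 = 0.8802 bits


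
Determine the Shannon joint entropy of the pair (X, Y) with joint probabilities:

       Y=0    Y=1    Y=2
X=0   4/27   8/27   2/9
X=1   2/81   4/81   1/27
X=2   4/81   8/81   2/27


H(X,Y) = -Σ p(x,y) log₂ p(x,y)
  p(0,0)=4/27: -0.1481 × log₂(0.1481) = 0.4081
  p(0,1)=8/27: -0.2963 × log₂(0.2963) = 0.5200
  p(0,2)=2/9: -0.2222 × log₂(0.2222) = 0.4822
  p(1,0)=2/81: -0.0247 × log₂(0.0247) = 0.1318
  p(1,1)=4/81: -0.0494 × log₂(0.0494) = 0.2143
  p(1,2)=1/27: -0.0370 × log₂(0.0370) = 0.1761
  p(2,0)=4/81: -0.0494 × log₂(0.0494) = 0.2143
  p(2,1)=8/81: -0.0988 × log₂(0.0988) = 0.3299
  p(2,2)=2/27: -0.0741 × log₂(0.0741) = 0.2781
H(X,Y) = 2.7549 bits


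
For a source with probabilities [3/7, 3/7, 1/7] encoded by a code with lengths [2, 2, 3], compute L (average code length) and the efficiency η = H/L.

Average length L = Σ p_i × l_i = 2.1429 bits
Entropy H = 1.4488 bits
Efficiency η = H/L × 100% = 67.61%


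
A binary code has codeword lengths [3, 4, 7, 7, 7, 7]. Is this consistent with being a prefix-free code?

Kraft inequality: Σ 2^(-l_i) ≤ 1 for prefix-free code
Calculating: 2^(-3) + 2^(-4) + 2^(-7) + 2^(-7) + 2^(-7) + 2^(-7)
= 0.125 + 0.0625 + 0.0078125 + 0.0078125 + 0.0078125 + 0.0078125
= 0.2188
Since 0.2188 ≤ 1, prefix-free code exists


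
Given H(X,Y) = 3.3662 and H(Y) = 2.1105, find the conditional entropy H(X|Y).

Chain rule: H(X,Y) = H(X|Y) + H(Y)
H(X|Y) = H(X,Y) - H(Y) = 3.3662 - 2.1105 = 1.2557 bits


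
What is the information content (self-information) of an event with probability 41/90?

Information content I(x) = -log₂(p(x))
I = -log₂(41/90) = -log₂(0.4556)
I = 1.1343 bits


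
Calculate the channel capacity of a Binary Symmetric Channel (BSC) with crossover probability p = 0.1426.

For BSC with error probability p:
C = 1 - H(p) where H(p) is binary entropy
H(0.1426) = -0.1426 × log₂(0.1426) - 0.8574 × log₂(0.8574)
H(p) = 0.5910
C = 1 - 0.5910 = 0.4090 bits/use


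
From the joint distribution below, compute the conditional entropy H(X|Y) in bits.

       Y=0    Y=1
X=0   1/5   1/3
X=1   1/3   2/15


H(X|Y) = Σ_y p(y) H(X|Y=y)
  p(Y=0) = 8/15, H(X|Y=0) = 0.9544
  p(Y=1) = 7/15, H(X|Y=1) = 0.8631
H(X|Y) = 0.5333×0.9544 + 0.4667×0.8631 = 0.9118 bits


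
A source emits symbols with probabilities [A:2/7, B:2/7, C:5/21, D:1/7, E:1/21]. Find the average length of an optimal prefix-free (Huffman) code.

Huffman tree construction:
Combine smallest probabilities repeatedly
Resulting codes:
  A: 10 (length 2)
  B: 11 (length 2)
  C: 01 (length 2)
  D: 001 (length 3)
  E: 000 (length 3)
Average length = Σ p(s) × length(s) = 2.1905 bits


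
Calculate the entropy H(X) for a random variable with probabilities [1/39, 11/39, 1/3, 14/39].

H(X) = -Σ p(x) log₂ p(x)
  -1/39 × log₂(1/39) = 0.1355
  -11/39 × log₂(11/39) = 0.5150
  -1/3 × log₂(1/3) = 0.5283
  -14/39 × log₂(14/39) = 0.5306
H(X) = 1.7094 bits


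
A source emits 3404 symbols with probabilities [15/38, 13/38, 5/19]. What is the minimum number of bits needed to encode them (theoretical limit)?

Entropy H = 1.5656 bits/symbol
Minimum bits = H × n = 1.5656 × 3404
= 5329.31 bits


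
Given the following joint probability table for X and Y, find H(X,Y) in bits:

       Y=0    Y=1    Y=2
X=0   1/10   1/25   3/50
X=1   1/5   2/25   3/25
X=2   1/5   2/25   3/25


H(X,Y) = -Σ p(x,y) log₂ p(x,y)
  p(0,0)=1/10: -0.1000 × log₂(0.1000) = 0.3322
  p(0,1)=1/25: -0.0400 × log₂(0.0400) = 0.1858
  p(0,2)=3/50: -0.0600 × log₂(0.0600) = 0.2435
  p(1,0)=1/5: -0.2000 × log₂(0.2000) = 0.4644
  p(1,1)=2/25: -0.0800 × log₂(0.0800) = 0.2915
  p(1,2)=3/25: -0.1200 × log₂(0.1200) = 0.3671
  p(2,0)=1/5: -0.2000 × log₂(0.2000) = 0.4644
  p(2,1)=2/25: -0.0800 × log₂(0.0800) = 0.2915
  p(2,2)=3/25: -0.1200 × log₂(0.1200) = 0.3671
H(X,Y) = 3.0074 bits


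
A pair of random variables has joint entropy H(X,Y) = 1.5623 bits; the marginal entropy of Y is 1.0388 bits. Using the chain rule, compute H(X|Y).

Chain rule: H(X,Y) = H(X|Y) + H(Y)
H(X|Y) = H(X,Y) - H(Y) = 1.5623 - 1.0388 = 0.5235 bits


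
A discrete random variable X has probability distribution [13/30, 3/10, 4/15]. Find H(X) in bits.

H(X) = -Σ p(x) log₂ p(x)
  -13/30 × log₂(13/30) = 0.5228
  -3/10 × log₂(3/10) = 0.5211
  -4/15 × log₂(4/15) = 0.5085
H(X) = 1.5524 bits


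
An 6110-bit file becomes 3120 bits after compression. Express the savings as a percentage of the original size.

Space savings = (1 - Compressed/Original) × 100%
= (1 - 3120/6110) × 100%
= 48.94%


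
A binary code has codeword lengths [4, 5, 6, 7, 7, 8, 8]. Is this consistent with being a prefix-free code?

Kraft inequality: Σ 2^(-l_i) ≤ 1 for prefix-free code
Calculating: 2^(-4) + 2^(-5) + 2^(-6) + 2^(-7) + 2^(-7) + 2^(-8) + 2^(-8)
= 0.0625 + 0.03125 + 0.015625 + 0.0078125 + 0.0078125 + 0.00390625 + 0.00390625
= 0.1328
Since 0.1328 ≤ 1, prefix-free code exists


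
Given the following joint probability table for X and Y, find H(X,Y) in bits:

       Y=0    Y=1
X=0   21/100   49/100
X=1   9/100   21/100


H(X,Y) = -Σ p(x,y) log₂ p(x,y)
  p(0,0)=21/100: -0.2100 × log₂(0.2100) = 0.4728
  p(0,1)=49/100: -0.4900 × log₂(0.4900) = 0.5043
  p(1,0)=9/100: -0.0900 × log₂(0.0900) = 0.3127
  p(1,1)=21/100: -0.2100 × log₂(0.2100) = 0.4728
H(X,Y) = 1.7626 bits


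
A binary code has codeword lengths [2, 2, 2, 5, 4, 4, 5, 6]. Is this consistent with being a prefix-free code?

Kraft inequality: Σ 2^(-l_i) ≤ 1 for prefix-free code
Calculating: 2^(-2) + 2^(-2) + 2^(-2) + 2^(-5) + 2^(-4) + 2^(-4) + 2^(-5) + 2^(-6)
= 0.25 + 0.25 + 0.25 + 0.03125 + 0.0625 + 0.0625 + 0.03125 + 0.015625
= 0.9531
Since 0.9531 ≤ 1, prefix-free code exists


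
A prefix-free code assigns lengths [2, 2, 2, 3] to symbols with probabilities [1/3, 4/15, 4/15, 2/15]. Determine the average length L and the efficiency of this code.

Average length L = Σ p_i × l_i = 2.1333 bits
Entropy H = 1.9329 bits
Efficiency η = H/L × 100% = 90.61%


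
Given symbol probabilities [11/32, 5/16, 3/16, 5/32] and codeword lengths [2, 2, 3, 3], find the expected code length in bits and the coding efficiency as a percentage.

Average length L = Σ p_i × l_i = 2.3438 bits
Entropy H = 1.9252 bits
Efficiency η = H/L × 100% = 82.14%


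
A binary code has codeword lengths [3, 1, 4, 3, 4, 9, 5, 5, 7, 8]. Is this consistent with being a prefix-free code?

Kraft inequality: Σ 2^(-l_i) ≤ 1 for prefix-free code
Calculating: 2^(-3) + 2^(-1) + 2^(-4) + 2^(-3) + 2^(-4) + 2^(-9) + 2^(-5) + 2^(-5) + 2^(-7) + 2^(-8)
= 0.125 + 0.5 + 0.0625 + 0.125 + 0.0625 + 0.001953125 + 0.03125 + 0.03125 + 0.0078125 + 0.00390625
= 0.9512
Since 0.9512 ≤ 1, prefix-free code exists


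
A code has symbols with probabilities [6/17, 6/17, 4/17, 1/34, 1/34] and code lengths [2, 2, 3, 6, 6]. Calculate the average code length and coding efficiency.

Average length L = Σ p_i × l_i = 2.4706 bits
Entropy H = 1.8510 bits
Efficiency η = H/L × 100% = 74.92%


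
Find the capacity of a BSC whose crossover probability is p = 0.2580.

For BSC with error probability p:
C = 1 - H(p) where H(p) is binary entropy
H(0.2580) = -0.2580 × log₂(0.2580) - 0.7420 × log₂(0.7420)
H(p) = 0.8237
C = 1 - 0.8237 = 0.1763 bits/use


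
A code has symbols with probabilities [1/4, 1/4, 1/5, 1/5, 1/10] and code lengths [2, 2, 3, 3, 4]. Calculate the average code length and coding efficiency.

Average length L = Σ p_i × l_i = 2.6000 bits
Entropy H = 2.2610 bits
Efficiency η = H/L × 100% = 86.96%


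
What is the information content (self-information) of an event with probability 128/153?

Information content I(x) = -log₂(p(x))
I = -log₂(128/153) = -log₂(0.8366)
I = 0.2574 bits


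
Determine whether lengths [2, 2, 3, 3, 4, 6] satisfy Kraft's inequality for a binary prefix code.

Kraft inequality: Σ 2^(-l_i) ≤ 1 for prefix-free code
Calculating: 2^(-2) + 2^(-2) + 2^(-3) + 2^(-3) + 2^(-4) + 2^(-6)
= 0.25 + 0.25 + 0.125 + 0.125 + 0.0625 + 0.015625
= 0.8281
Since 0.8281 ≤ 1, prefix-free code exists


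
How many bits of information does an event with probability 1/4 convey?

Information content I(x) = -log₂(p(x))
I = -log₂(1/4) = -log₂(0.2500)
I = 2.0000 bits


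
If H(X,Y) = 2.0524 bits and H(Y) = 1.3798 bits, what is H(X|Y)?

Chain rule: H(X,Y) = H(X|Y) + H(Y)
H(X|Y) = H(X,Y) - H(Y) = 2.0524 - 1.3798 = 0.6726 bits


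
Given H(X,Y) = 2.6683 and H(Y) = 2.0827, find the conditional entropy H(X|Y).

Chain rule: H(X,Y) = H(X|Y) + H(Y)
H(X|Y) = H(X,Y) - H(Y) = 2.6683 - 2.0827 = 0.5856 bits


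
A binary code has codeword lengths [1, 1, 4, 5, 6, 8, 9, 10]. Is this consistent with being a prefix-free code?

Kraft inequality: Σ 2^(-l_i) ≤ 1 for prefix-free code
Calculating: 2^(-1) + 2^(-1) + 2^(-4) + 2^(-5) + 2^(-6) + 2^(-8) + 2^(-9) + 2^(-10)
= 0.5 + 0.5 + 0.0625 + 0.03125 + 0.015625 + 0.00390625 + 0.001953125 + 0.0009765625
= 1.1162
Since 1.1162 > 1, prefix-free code does not exist


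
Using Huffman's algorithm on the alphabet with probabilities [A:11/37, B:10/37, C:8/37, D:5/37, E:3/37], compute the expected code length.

Huffman tree construction:
Combine smallest probabilities repeatedly
Resulting codes:
  A: 11 (length 2)
  B: 10 (length 2)
  C: 00 (length 2)
  D: 011 (length 3)
  E: 010 (length 3)
Average length = Σ p(s) × length(s) = 2.2162 bits


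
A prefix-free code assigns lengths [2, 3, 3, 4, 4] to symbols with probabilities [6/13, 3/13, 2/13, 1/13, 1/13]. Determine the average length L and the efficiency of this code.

Average length L = Σ p_i × l_i = 2.6923 bits
Entropy H = 1.9878 bits
Efficiency η = H/L × 100% = 73.83%


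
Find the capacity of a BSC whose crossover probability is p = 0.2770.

For BSC with error probability p:
C = 1 - H(p) where H(p) is binary entropy
H(0.2770) = -0.2770 × log₂(0.2770) - 0.7230 × log₂(0.7230)
H(p) = 0.8513
C = 1 - 0.8513 = 0.1487 bits/use


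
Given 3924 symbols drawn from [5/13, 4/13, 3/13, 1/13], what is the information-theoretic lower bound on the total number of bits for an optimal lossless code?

Entropy H = 1.8262 bits/symbol
Minimum bits = H × n = 1.8262 × 3924
= 7166.19 bits


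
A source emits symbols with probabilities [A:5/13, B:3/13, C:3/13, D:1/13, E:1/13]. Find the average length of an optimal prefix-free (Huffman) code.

Huffman tree construction:
Combine smallest probabilities repeatedly
Resulting codes:
  A: 11 (length 2)
  B: 01 (length 2)
  C: 10 (length 2)
  D: 000 (length 3)
  E: 001 (length 3)
Average length = Σ p(s) × length(s) = 2.1538 bits


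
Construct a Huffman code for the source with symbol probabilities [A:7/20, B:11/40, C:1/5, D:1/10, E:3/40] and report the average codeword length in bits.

Huffman tree construction:
Combine smallest probabilities repeatedly
Resulting codes:
  A: 11 (length 2)
  B: 10 (length 2)
  C: 01 (length 2)
  D: 001 (length 3)
  E: 000 (length 3)
Average length = Σ p(s) × length(s) = 2.1750 bits


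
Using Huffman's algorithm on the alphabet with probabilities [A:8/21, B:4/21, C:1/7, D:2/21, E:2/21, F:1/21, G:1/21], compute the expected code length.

Huffman tree construction:
Combine smallest probabilities repeatedly
Resulting codes:
  A: 11 (length 2)
  B: 00 (length 2)
  C: 101 (length 3)
  D: 010 (length 3)
  E: 011 (length 3)
  F: 1000 (length 4)
  G: 1001 (length 4)
Average length = Σ p(s) × length(s) = 2.5238 bits


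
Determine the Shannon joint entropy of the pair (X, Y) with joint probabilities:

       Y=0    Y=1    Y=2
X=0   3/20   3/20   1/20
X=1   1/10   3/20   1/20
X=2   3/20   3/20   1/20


H(X,Y) = -Σ p(x,y) log₂ p(x,y)
  p(0,0)=3/20: -0.1500 × log₂(0.1500) = 0.4105
  p(0,1)=3/20: -0.1500 × log₂(0.1500) = 0.4105
  p(0,2)=1/20: -0.0500 × log₂(0.0500) = 0.2161
  p(1,0)=1/10: -0.1000 × log₂(0.1000) = 0.3322
  p(1,1)=3/20: -0.1500 × log₂(0.1500) = 0.4105
  p(1,2)=1/20: -0.0500 × log₂(0.0500) = 0.2161
  p(2,0)=3/20: -0.1500 × log₂(0.1500) = 0.4105
  p(2,1)=3/20: -0.1500 × log₂(0.1500) = 0.4105
  p(2,2)=1/20: -0.0500 × log₂(0.0500) = 0.2161
H(X,Y) = 3.0332 bits


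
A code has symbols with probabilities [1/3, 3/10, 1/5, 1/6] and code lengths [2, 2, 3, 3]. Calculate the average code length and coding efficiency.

Average length L = Σ p_i × l_i = 2.3667 bits
Entropy H = 1.9446 bits
Efficiency η = H/L × 100% = 82.17%


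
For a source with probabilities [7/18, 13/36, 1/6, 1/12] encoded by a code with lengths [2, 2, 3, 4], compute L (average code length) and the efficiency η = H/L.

Average length L = Σ p_i × l_i = 2.3333 bits
Entropy H = 1.7901 bits
Efficiency η = H/L × 100% = 76.72%


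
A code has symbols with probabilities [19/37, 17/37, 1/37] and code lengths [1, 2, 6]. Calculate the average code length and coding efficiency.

Average length L = Σ p_i × l_i = 1.5946 bits
Entropy H = 1.1501 bits
Efficiency η = H/L × 100% = 72.12%


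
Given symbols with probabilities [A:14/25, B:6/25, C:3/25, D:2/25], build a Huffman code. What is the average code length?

Huffman tree construction:
Combine smallest probabilities repeatedly
Resulting codes:
  A: 1 (length 1)
  B: 01 (length 2)
  C: 001 (length 3)
  D: 000 (length 3)
Average length = Σ p(s) × length(s) = 1.6400 bits


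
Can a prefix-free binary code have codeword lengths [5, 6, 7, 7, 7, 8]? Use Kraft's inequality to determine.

Kraft inequality: Σ 2^(-l_i) ≤ 1 for prefix-free code
Calculating: 2^(-5) + 2^(-6) + 2^(-7) + 2^(-7) + 2^(-7) + 2^(-8)
= 0.03125 + 0.015625 + 0.0078125 + 0.0078125 + 0.0078125 + 0.00390625
= 0.0742
Since 0.0742 ≤ 1, prefix-free code exists


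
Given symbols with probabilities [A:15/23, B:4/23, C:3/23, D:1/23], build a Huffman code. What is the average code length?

Huffman tree construction:
Combine smallest probabilities repeatedly
Resulting codes:
  A: 1 (length 1)
  B: 00 (length 2)
  C: 011 (length 3)
  D: 010 (length 3)
Average length = Σ p(s) × length(s) = 1.5217 bits


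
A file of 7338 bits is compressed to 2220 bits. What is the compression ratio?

Compression ratio = Original / Compressed
= 7338 / 2220 = 3.31:1


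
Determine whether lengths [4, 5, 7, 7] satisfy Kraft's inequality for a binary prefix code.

Kraft inequality: Σ 2^(-l_i) ≤ 1 for prefix-free code
Calculating: 2^(-4) + 2^(-5) + 2^(-7) + 2^(-7)
= 0.0625 + 0.03125 + 0.0078125 + 0.0078125
= 0.1094
Since 0.1094 ≤ 1, prefix-free code exists


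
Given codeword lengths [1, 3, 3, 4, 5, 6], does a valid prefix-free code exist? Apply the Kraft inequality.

Kraft inequality: Σ 2^(-l_i) ≤ 1 for prefix-free code
Calculating: 2^(-1) + 2^(-3) + 2^(-3) + 2^(-4) + 2^(-5) + 2^(-6)
= 0.5 + 0.125 + 0.125 + 0.0625 + 0.03125 + 0.015625
= 0.8594
Since 0.8594 ≤ 1, prefix-free code exists


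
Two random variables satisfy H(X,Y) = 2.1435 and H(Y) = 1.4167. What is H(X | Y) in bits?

Chain rule: H(X,Y) = H(X|Y) + H(Y)
H(X|Y) = H(X,Y) - H(Y) = 2.1435 - 1.4167 = 0.7268 bits


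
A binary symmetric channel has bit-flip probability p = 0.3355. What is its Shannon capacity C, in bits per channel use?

For BSC with error probability p:
C = 1 - H(p) where H(p) is binary entropy
H(0.3355) = -0.3355 × log₂(0.3355) - 0.6645 × log₂(0.6645)
H(p) = 0.9204
C = 1 - 0.9204 = 0.0796 bits/use


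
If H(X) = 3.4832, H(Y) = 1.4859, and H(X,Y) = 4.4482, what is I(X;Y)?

I(X;Y) = H(X) + H(Y) - H(X,Y)
I(X;Y) = 3.4832 + 1.4859 - 4.4482 = 0.5209 bits


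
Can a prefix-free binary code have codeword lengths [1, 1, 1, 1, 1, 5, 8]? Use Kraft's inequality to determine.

Kraft inequality: Σ 2^(-l_i) ≤ 1 for prefix-free code
Calculating: 2^(-1) + 2^(-1) + 2^(-1) + 2^(-1) + 2^(-1) + 2^(-5) + 2^(-8)
= 0.5 + 0.5 + 0.5 + 0.5 + 0.5 + 0.03125 + 0.00390625
= 2.5352
Since 2.5352 > 1, prefix-free code does not exist


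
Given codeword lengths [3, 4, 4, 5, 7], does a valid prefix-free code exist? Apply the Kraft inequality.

Kraft inequality: Σ 2^(-l_i) ≤ 1 for prefix-free code
Calculating: 2^(-3) + 2^(-4) + 2^(-4) + 2^(-5) + 2^(-7)
= 0.125 + 0.0625 + 0.0625 + 0.03125 + 0.0078125
= 0.2891
Since 0.2891 ≤ 1, prefix-free code exists


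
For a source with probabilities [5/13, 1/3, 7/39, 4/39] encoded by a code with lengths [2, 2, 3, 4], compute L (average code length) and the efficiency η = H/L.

Average length L = Σ p_i × l_i = 2.3846 bits
Entropy H = 1.8403 bits
Efficiency η = H/L × 100% = 77.17%


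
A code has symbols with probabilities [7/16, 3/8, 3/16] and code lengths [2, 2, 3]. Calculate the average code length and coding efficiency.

Average length L = Σ p_i × l_i = 2.1875 bits
Entropy H = 1.5052 bits
Efficiency η = H/L × 100% = 68.81%


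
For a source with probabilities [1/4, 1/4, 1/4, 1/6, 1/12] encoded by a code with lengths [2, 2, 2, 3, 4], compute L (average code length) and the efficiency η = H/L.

Average length L = Σ p_i × l_i = 2.3333 bits
Entropy H = 2.2296 bits
Efficiency η = H/L × 100% = 95.55%


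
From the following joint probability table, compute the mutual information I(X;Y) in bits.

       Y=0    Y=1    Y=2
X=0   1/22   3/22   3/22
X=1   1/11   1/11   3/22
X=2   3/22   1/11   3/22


H(X) = 1.5820, H(Y) = 1.5644, H(X,Y) = 3.1060
I(X;Y) = H(X) + H(Y) - H(X,Y) = 0.0404 bits


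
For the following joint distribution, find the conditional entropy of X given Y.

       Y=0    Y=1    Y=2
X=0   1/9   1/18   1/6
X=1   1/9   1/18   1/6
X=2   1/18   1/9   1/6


H(X|Y) = Σ_y p(y) H(X|Y=y)
  p(Y=0) = 5/18, H(X|Y=0) = 1.5219
  p(Y=1) = 2/9, H(X|Y=1) = 1.5000
  p(Y=2) = 1/2, H(X|Y=2) = 1.5850
H(X|Y) = 0.2778×1.5219 + 0.2222×1.5000 + 0.5000×1.5850 = 1.5486 bits


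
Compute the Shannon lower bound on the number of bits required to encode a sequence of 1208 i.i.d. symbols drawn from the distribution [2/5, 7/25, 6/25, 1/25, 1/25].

Entropy H = 1.9086 bits/symbol
Minimum bits = H × n = 1.9086 × 1208
= 2305.63 bits


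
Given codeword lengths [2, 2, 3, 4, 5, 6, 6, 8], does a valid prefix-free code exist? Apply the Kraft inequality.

Kraft inequality: Σ 2^(-l_i) ≤ 1 for prefix-free code
Calculating: 2^(-2) + 2^(-2) + 2^(-3) + 2^(-4) + 2^(-5) + 2^(-6) + 2^(-6) + 2^(-8)
= 0.25 + 0.25 + 0.125 + 0.0625 + 0.03125 + 0.015625 + 0.015625 + 0.00390625
= 0.7539
Since 0.7539 ≤ 1, prefix-free code exists


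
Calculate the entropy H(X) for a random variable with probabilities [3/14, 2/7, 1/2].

H(X) = -Σ p(x) log₂ p(x)
  -3/14 × log₂(3/14) = 0.4762
  -2/7 × log₂(2/7) = 0.5164
  -1/2 × log₂(1/2) = 0.5000
H(X) = 1.4926 bits
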